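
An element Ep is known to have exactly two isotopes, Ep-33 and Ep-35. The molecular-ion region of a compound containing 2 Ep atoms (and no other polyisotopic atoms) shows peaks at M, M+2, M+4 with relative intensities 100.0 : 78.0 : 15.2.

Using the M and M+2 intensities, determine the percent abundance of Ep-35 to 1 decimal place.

28.1%

Let p = fractional abundance of Ep-33. I(M+2)/I(M) = [C(2,1)·p^1·(1−p)] / p^2 = 2·(1−p)/p = 78.0/100.0 = 0.7800
(1−p)/p = 0.7800/2 = 0.3900  ⇒  p = 1/(1 + 0.3900) = 0.7194
Ep-33: 71.9%, Ep-35: 28.1%.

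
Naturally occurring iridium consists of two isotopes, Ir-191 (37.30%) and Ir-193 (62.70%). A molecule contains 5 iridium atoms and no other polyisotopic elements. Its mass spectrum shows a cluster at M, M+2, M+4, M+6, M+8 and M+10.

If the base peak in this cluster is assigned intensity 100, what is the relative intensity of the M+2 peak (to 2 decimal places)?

17.70

Binomial terms of (0.3730 + 0.6270)^5: M 0.0072, M+2 0.0607, M+4 0.2040, M+6 0.3429, M+8 0.2882, M+10 0.0969 → M+6 is the base peak.
P(M+6) = C(5,3) × 0.3730^2 × 0.6270^3 = 10 × 0.139129 × 0.24649188 = 0.342942 (base)
P(M+2) = C(5,1) × 0.3730^4 × 0.6270^1 = 5 × 0.01935688 × 0.6270 = 0.060684
Relative intensity = 0.060684 / 0.342942 × 100 = 17.70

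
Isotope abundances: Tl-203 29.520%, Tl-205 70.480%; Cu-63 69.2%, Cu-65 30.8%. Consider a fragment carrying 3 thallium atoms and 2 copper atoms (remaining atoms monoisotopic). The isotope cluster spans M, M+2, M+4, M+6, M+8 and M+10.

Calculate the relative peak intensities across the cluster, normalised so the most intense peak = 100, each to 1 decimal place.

3.3 : 26.6 : 78.3 : 100.0 : 51.2 : 8.9

Thallium pattern (n=3): 0.02572463 : 0.18425524 : 0.43991564 : 0.35010449
Copper pattern (n=2): 0.478864 : 0.426272 : 0.094864
Convolve the two distributions (both contribute in 2-u steps):
  M: 0.02572463×0.478864 = 0.012319
  M+2: 0.02572463×0.426272 + 0.18425524×0.478864 = 0.099199
  M+4: 0.02572463×0.094864 + 0.18425524×0.426272 + 0.43991564×0.478864 = 0.291643
  M+6: 0.18425524×0.094864 + 0.43991564×0.426272 + 0.35010449×0.478864 = 0.372655
  M+8: 0.43991564×0.094864 + 0.35010449×0.426272 = 0.190972
  M+10: 0.35010449×0.094864 = 0.033212
Scale to base peak (0.372655) = 100: 3.3 : 26.6 : 78.3 : 100.0 : 51.2 : 8.9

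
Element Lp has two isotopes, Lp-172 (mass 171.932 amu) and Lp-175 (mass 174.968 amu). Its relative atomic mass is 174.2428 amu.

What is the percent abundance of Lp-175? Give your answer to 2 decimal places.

Let x be the fractional abundance of Lp-172; then Lp-175 has abundance 1 − x.
171.932·x + 174.968·(1 − x) = 174.2428
(171.932 − 174.968)·x = 174.2428 − 174.968
x = -0.7252 / -3.036 = 0.23887 → 23.89% Lp-172, 76.11% Lp-175.

76.11%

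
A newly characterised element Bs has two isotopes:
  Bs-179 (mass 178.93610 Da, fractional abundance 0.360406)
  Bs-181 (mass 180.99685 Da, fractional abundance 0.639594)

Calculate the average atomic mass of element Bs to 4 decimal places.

Average mass = Σ (abundance × isotope mass) = 0.360406 × 178.93610 + 0.639594 × 180.99685
= 64.489644 + 115.764499 = 180.254143 Da

180.2541 Da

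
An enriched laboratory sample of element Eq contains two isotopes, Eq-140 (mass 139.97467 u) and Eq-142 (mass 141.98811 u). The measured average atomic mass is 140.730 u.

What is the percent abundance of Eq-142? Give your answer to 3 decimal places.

37.514%

Let x be the fractional abundance of Eq-140; then Eq-142 has abundance 1 − x.
139.97467·x + 141.98811·(1 − x) = 140.730
(139.97467 − 141.98811)·x = 140.730 − 141.98811
x = -1.25811 / -2.01344 = 0.62486 → 62.486% Eq-140, 37.514% Eq-142.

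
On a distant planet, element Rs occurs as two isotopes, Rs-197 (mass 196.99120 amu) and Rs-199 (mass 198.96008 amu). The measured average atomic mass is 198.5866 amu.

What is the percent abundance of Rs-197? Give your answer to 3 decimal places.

18.969%

With x = fraction of Rs-197 (so Rs-199 is 1 − x):
196.99120·x + 198.96008·(1 − x) = 198.5866
(196.99120 − 198.96008)·x = 198.5866 − 198.96008
x = -0.37348 / -1.96888 = 0.18969 → 18.969% Rs-197, 81.031% Rs-199.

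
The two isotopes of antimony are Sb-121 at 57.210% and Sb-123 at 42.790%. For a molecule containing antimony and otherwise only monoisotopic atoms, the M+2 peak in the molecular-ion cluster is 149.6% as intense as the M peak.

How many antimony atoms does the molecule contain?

2

The M+2/M ratio from n Sb atoms is n · q/p = n · 0.42790/0.57210.
n = 1.496 × 0.57210/0.42790 = 2.00 ≈ 2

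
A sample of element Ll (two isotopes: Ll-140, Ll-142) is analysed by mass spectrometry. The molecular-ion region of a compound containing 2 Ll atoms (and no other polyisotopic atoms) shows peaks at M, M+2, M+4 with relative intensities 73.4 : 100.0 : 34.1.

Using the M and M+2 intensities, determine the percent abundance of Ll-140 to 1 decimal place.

If p is the fraction of Ll that is Ll-140, then I(M+2)/I(M) = [C(2,1)·p^1·(1−p)] / p^2 = 2·(1−p)/p = 100.0/73.4 = 1.3624
(1−p)/p = 1.3624/2 = 0.6812  ⇒  p = 1/(1 + 0.6812) = 0.5948
Ll-140: 59.5%, Ll-142: 40.5%.

59.5%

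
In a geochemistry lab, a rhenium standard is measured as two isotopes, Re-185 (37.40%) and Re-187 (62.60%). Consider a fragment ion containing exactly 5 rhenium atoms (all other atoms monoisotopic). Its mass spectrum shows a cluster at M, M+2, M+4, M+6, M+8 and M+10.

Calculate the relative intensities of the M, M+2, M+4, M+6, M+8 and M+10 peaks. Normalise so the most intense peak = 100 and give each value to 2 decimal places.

2.13 : 17.85 : 59.74 : 100.00 : 83.69 : 28.02

The 5 Re atoms are independent, so intensities follow the terms of (0.3740 + 0.6260)^5.
P(M) = 0.3740^5 = 0.007317
P(M+2) = 5 × 0.3740^4 × 0.6260^1 = 0.061239
P(M+4) = 10 × 0.3740^3 × 0.6260^2 = 0.205005
P(M+6) = 10 × 0.3740^2 × 0.6260^3 = 0.343136
P(M+8) = 5 × 0.3740^1 × 0.6260^4 = 0.287170
P(M+10) = 0.6260^5 = 0.096133
The M+6 peak is largest (0.343136); scaling to 100 gives 2.13 : 17.85 : 59.74 : 100.00 : 83.69 : 28.02.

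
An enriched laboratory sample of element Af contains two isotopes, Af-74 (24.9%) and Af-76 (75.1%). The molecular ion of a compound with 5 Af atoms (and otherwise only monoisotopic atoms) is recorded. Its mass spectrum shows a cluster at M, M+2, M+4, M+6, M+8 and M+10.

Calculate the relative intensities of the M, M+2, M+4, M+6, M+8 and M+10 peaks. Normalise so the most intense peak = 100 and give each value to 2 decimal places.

Each Af atom is independently Af-74 (p = 0.249) or Af-76 (q = 0.751); the cluster is the binomial expansion (p + q)^5.
P(M) = 0.249^5 = 0.000957
P(M+2) = 5 × 0.249^4 × 0.751^1 = 0.014435
P(M+4) = 10 × 0.249^3 × 0.751^2 = 0.087072
P(M+6) = 10 × 0.249^2 × 0.751^3 = 0.262614
P(M+8) = 5 × 0.249^1 × 0.751^4 = 0.396031
P(M+10) = 0.751^5 = 0.238891
The M+8 peak is largest (0.396031); scaling to 100 gives 0.24 : 3.64 : 21.99 : 66.31 : 100.00 : 60.32.

0.24 : 3.64 : 21.99 : 66.31 : 100.00 : 60.32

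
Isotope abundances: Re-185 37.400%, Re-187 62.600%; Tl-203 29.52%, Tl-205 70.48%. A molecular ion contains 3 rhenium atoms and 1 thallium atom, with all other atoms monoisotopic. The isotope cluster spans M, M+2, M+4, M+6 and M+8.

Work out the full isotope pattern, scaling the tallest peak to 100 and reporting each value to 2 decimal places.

4.04 : 29.93 : 82.38 : 100.00 : 45.22

Rhenium pattern (n=3): 0.05231362 : 0.26268713 : 0.43968487 : 0.24531438
Thallium pattern (n=1): 0.2952 : 0.7048
Convolve the two distributions (both contribute in 2-u steps):
  M: 0.05231362×0.2952 = 0.015443
  M+2: 0.05231362×0.7048 + 0.26268713×0.2952 = 0.114416
  M+4: 0.26268713×0.7048 + 0.43968487×0.2952 = 0.314937
  M+6: 0.43968487×0.7048 + 0.24531438×0.2952 = 0.382307
  M+8: 0.24531438×0.7048 = 0.172898
Scale to base peak (0.382307) = 100: 4.04 : 29.93 : 82.38 : 100.00 : 45.22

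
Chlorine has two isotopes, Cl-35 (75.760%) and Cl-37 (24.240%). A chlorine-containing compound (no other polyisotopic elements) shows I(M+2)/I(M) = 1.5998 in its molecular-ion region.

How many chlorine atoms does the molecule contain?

5

For n independent Cl atoms, I(M+2)/I(M) = n · (abundance Cl-37) / (abundance Cl-35) = n · 0.24240/0.75760.
n = 1.5998 × 0.75760/0.24240 = 5.00 ≈ 5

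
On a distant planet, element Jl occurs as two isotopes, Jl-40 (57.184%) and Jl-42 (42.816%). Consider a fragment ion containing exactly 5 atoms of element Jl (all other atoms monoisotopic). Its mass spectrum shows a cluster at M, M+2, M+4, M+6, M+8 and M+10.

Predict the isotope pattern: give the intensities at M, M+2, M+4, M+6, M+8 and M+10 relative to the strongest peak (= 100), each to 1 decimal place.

Expanding (0.57184 + 0.42816)^5:
P(M) = 0.57184^5 = 0.061147
P(M+2) = 5 × 0.57184^4 × 0.42816^1 = 0.228915
P(M+4) = 10 × 0.57184^3 × 0.42816^2 = 0.342796
P(M+6) = 10 × 0.57184^2 × 0.42816^3 = 0.256665
P(M+8) = 5 × 0.57184^1 × 0.42816^4 = 0.096088
P(M+10) = 0.42816^5 = 0.014389
The M+4 peak is largest (0.342796); scaling to 100 gives 17.8 : 66.8 : 100.0 : 74.9 : 28.0 : 4.2.

17.8 : 66.8 : 100.0 : 74.9 : 28.0 : 4.2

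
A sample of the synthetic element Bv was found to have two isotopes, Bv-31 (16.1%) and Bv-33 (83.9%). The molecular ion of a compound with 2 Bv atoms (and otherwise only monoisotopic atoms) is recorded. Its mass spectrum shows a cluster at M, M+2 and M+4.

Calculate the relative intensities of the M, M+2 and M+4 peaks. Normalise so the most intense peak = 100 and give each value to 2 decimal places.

3.68 : 38.38 : 100.00

Expanding (0.161 + 0.839)^2:
P(M) = 0.161^2 = 0.025921
P(M+2) = 2 × 0.161^1 × 0.839^1 = 0.270158
P(M+4) = 0.839^2 = 0.703921
The M+4 peak is largest (0.703921); scaling to 100 gives 3.68 : 38.38 : 100.00.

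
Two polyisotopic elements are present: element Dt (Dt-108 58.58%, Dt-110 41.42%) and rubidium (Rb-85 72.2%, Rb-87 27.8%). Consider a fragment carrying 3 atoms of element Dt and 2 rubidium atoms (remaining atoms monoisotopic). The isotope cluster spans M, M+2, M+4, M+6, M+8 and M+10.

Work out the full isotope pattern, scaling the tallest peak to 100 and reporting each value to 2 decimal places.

Element Dt pattern (n=3): 0.20102409 : 0.42641265 : 0.30150243 : 0.07106083
Rubidium pattern (n=2): 0.521284 : 0.401432 : 0.077284
Convolve the two distributions (both contribute in 2-u steps):
  M: 0.20102409×0.521284 = 0.104791
  M+2: 0.20102409×0.401432 + 0.42641265×0.521284 = 0.302980
  M+4: 0.20102409×0.077284 + 0.42641265×0.401432 + 0.30150243×0.521284 = 0.343880
  M+6: 0.42641265×0.077284 + 0.30150243×0.401432 + 0.07106083×0.521284 = 0.191030
  M+8: 0.30150243×0.077284 + 0.07106083×0.401432 = 0.051827
  M+10: 0.07106083×0.077284 = 0.005492
Scale to base peak (0.343880) = 100: 30.47 : 88.11 : 100.00 : 55.55 : 15.07 : 1.60

30.47 : 88.11 : 100.00 : 55.55 : 15.07 : 1.60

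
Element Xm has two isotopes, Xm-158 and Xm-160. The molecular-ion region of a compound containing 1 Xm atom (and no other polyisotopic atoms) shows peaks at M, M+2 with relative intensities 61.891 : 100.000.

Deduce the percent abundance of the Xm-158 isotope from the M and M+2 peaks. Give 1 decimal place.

38.2%

If p is the fraction of Xm that is Xm-158, then I(M+2)/I(M) = [C(1,1)·p^0·(1−p)] / p^1 = 1·(1−p)/p = 100.000/61.891 = 1.6157
(1−p)/p = 1.6157/1 = 1.6157  ⇒  p = 1/(1 + 1.6157) = 0.3823
Xm-158: 38.2%, Xm-160: 61.8%.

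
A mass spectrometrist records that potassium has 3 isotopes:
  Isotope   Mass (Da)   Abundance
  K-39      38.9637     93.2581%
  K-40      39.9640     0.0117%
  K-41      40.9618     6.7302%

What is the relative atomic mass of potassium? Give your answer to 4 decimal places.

The abundance-weighted mean is 0.932581 × 38.9637 + 0.000117 × 39.9640 + 0.067302 × 40.9618
= 36.33681 + 0.00468 + 2.75681 = 39.09830 Da

39.0983 Da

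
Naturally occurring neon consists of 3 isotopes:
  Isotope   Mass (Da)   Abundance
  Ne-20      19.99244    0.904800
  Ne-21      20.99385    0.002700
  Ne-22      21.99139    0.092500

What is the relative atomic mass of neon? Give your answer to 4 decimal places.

Average mass = Σ (abundance × isotope mass) = 0.904800 × 19.99244 + 0.002700 × 20.99385 + 0.092500 × 21.99139
= 18.089160 + 0.056683 + 2.034204 = 20.180047 Da

20.1800 Da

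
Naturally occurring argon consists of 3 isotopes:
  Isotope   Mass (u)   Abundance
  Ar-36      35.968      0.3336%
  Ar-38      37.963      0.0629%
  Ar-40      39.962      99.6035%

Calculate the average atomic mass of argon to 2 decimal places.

Ar = Σ fᵢ·mᵢ = 0.003336 × 35.968 + 0.000629 × 37.963 + 0.996035 × 39.962
= 0.1200 + 0.0239 + 39.8036 = 39.9475 u

39.95 u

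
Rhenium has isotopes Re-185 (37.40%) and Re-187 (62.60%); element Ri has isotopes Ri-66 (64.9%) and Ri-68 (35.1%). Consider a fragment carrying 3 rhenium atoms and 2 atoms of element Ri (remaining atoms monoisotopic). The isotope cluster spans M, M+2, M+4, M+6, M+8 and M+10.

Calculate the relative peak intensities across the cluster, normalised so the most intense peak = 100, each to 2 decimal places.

Rhenium pattern (n=3): 0.05231362 : 0.26268713 : 0.43968487 : 0.24531438
Element Ri pattern (n=2): 0.421201 : 0.455598 : 0.123201
Convolve the two distributions (both contribute in 2-u steps):
  M: 0.05231362×0.421201 = 0.022035
  M+2: 0.05231362×0.455598 + 0.26268713×0.421201 = 0.134478
  M+4: 0.05231362×0.123201 + 0.26268713×0.455598 + 0.43968487×0.421201 = 0.311321
  M+6: 0.26268713×0.123201 + 0.43968487×0.455598 + 0.24531438×0.421201 = 0.336010
  M+8: 0.43968487×0.123201 + 0.24531438×0.455598 = 0.165934
  M+10: 0.24531438×0.123201 = 0.030223
Scale to base peak (0.336010) = 100: 6.56 : 40.02 : 92.65 : 100.00 : 49.38 : 8.99

6.56 : 40.02 : 92.65 : 100.00 : 49.38 : 8.99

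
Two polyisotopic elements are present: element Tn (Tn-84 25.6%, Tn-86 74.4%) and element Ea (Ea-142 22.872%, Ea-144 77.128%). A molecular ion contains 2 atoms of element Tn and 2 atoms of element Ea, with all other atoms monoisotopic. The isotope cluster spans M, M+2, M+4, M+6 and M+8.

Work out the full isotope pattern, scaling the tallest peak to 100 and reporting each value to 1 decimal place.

0.8 : 10.2 : 48.0 : 100.0 : 78.0

Element Tn pattern (n=2): 0.065536 : 0.380928 : 0.553536
Element Ea pattern (n=2): 0.05231284 : 0.35281432 : 0.59487284
Convolve the two distributions (both contribute in 2-u steps):
  M: 0.065536×0.05231284 = 0.003428
  M+2: 0.065536×0.35281432 + 0.380928×0.05231284 = 0.043049
  M+4: 0.065536×0.59487284 + 0.380928×0.35281432 + 0.553536×0.05231284 = 0.202339
  M+6: 0.380928×0.59487284 + 0.553536×0.35281432 = 0.421899
  M+8: 0.553536×0.59487284 = 0.329284
Scale to base peak (0.421899) = 100: 0.8 : 10.2 : 48.0 : 100.0 : 78.0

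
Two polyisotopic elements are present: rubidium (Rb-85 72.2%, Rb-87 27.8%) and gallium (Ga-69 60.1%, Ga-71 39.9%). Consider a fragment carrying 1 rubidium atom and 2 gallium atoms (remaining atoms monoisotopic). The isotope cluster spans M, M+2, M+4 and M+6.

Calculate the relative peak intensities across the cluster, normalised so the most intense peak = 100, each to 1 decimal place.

Rubidium pattern (n=1): 0.7220 : 0.2780
Gallium pattern (n=2): 0.361201 : 0.479598 : 0.159201
Convolve the two distributions (both contribute in 2-u steps):
  M: 0.7220×0.361201 = 0.260787
  M+2: 0.7220×0.479598 + 0.2780×0.361201 = 0.446684
  M+4: 0.7220×0.159201 + 0.2780×0.479598 = 0.248271
  M+6: 0.2780×0.159201 = 0.044258
Scale to base peak (0.446684) = 100: 58.4 : 100.0 : 55.6 : 9.9

58.4 : 100.0 : 55.6 : 9.9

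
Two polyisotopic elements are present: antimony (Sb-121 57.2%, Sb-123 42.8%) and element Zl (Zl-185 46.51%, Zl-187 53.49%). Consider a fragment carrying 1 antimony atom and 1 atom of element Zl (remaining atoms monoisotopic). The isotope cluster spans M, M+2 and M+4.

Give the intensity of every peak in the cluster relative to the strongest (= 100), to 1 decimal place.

Antimony pattern (n=1): 0.5720 : 0.4280
Element Zl pattern (n=1): 0.4651 : 0.5349
Convolve the two distributions (both contribute in 2-u steps):
  M: 0.5720×0.4651 = 0.266037
  M+2: 0.5720×0.5349 + 0.4280×0.4651 = 0.505026
  M+4: 0.4280×0.5349 = 0.228937
Scale to base peak (0.505026) = 100: 52.7 : 100.0 : 45.3

52.7 : 100.0 : 45.3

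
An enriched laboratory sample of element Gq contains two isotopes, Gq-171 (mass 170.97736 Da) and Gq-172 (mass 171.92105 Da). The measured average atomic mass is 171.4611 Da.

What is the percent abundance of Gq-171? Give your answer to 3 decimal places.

48.740%

With x = fraction of Gq-171 (so Gq-172 is 1 − x):
170.97736·x + 171.92105·(1 − x) = 171.4611
(170.97736 − 171.92105)·x = 171.4611 − 171.92105
x = -0.45995 / -0.94369 = 0.48740 → 48.740% Gq-171, 51.260% Gq-172.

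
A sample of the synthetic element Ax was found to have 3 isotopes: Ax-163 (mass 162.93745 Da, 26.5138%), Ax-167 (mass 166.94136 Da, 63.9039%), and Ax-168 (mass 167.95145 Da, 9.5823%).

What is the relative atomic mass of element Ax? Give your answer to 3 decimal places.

165.977 Da

The abundance-weighted mean is 0.265138 × 162.93745 + 0.639039 × 166.94136 + 0.095823 × 167.95145
= 43.200910 + 106.682040 + 16.093612 = 165.976562 Da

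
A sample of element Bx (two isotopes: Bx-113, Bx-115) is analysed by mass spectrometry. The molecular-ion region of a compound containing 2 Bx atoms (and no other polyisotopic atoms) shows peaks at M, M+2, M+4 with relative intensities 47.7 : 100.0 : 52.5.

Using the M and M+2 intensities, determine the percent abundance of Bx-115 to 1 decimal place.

Write p for the Bx-113 fraction. I(M+2)/I(M) = [C(2,1)·p^1·(1−p)] / p^2 = 2·(1−p)/p = 100.0/47.7 = 2.0964
(1−p)/p = 2.0964/2 = 1.0482  ⇒  p = 1/(1 + 1.0482) = 0.4882
Bx-113: 48.8%, Bx-115: 51.2%.

51.2%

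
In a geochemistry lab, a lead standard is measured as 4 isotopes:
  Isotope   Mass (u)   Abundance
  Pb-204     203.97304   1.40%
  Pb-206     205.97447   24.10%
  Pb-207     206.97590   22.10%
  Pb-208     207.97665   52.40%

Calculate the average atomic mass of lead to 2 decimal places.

207.22 u

Ar = Σ fᵢ·mᵢ = 0.0140 × 203.97304 + 0.2410 × 205.97447 + 0.2210 × 206.97590 + 0.5240 × 207.97665
= 2.855623 + 49.639847 + 45.741674 + 108.979765 = 207.216909 u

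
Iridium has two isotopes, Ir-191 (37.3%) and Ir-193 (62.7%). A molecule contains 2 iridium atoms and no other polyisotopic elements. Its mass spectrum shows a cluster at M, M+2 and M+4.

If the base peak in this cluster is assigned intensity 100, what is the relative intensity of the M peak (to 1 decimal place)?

Binomial terms of (0.373 + 0.627)^2: M 0.1391, M+2 0.4677, M+4 0.3931 → M+2 is the base peak.
P(M+2) = C(2,1) × 0.373^1 × 0.627^1 = 2 × 0.3730 × 0.6270 = 0.467742 (base)
P(M) = C(2,0) × 0.373^2 × 0.627^0 = 1 × 0.139129 × 1.0000 = 0.139129
Relative intensity = 0.139129 / 0.467742 × 100 = 29.7

29.7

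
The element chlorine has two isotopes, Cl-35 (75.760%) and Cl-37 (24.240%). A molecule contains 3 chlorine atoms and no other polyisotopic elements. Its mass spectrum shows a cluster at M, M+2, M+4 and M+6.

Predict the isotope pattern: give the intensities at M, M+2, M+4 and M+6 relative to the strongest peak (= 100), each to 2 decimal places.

Expanding (0.75760 + 0.24240)^3:
P(M) = 0.75760^3 = 0.434830
P(M+2) = 3 × 0.75760^2 × 0.24240^1 = 0.417382
P(M+4) = 3 × 0.75760^1 × 0.24240^2 = 0.133545
P(M+6) = 0.24240^3 = 0.014243
The M peak is largest (0.434830); scaling to 100 gives 100.00 : 95.99 : 30.71 : 3.28.

100.00 : 95.99 : 30.71 : 3.28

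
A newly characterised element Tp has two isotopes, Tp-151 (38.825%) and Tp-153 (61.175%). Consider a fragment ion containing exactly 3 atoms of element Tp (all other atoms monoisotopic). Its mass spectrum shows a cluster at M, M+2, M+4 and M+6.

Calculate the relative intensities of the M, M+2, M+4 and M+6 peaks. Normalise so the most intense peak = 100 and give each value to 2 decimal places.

13.43 : 63.47 : 100.00 : 52.52

Each Tp atom is independently Tp-151 (p = 0.38825) or Tp-153 (q = 0.61175); the cluster is the binomial expansion (p + q)^3.
P(M) = 0.38825^3 = 0.058524
P(M+2) = 3 × 0.38825^2 × 0.61175^1 = 0.276642
P(M+4) = 3 × 0.38825^1 × 0.61175^2 = 0.435894
P(M+6) = 0.61175^3 = 0.228940
The M+4 peak is largest (0.435894); scaling to 100 gives 13.43 : 63.47 : 100.00 : 52.52.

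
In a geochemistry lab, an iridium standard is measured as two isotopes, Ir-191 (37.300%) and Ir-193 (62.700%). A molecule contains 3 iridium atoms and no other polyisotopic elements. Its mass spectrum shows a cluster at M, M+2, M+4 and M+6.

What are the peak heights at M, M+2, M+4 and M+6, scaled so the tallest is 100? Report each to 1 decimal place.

11.8 : 59.5 : 100.0 : 56.0

Each Ir atom is independently Ir-191 (p = 0.37300) or Ir-193 (q = 0.62700); the cluster is the binomial expansion (p + q)^3.
P(M) = 0.37300^3 = 0.051895
P(M+2) = 3 × 0.37300^2 × 0.62700^1 = 0.261702
P(M+4) = 3 × 0.37300^1 × 0.62700^2 = 0.439911
P(M+6) = 0.62700^3 = 0.246492
The M+4 peak is largest (0.439911); scaling to 100 gives 11.8 : 59.5 : 100.0 : 56.0.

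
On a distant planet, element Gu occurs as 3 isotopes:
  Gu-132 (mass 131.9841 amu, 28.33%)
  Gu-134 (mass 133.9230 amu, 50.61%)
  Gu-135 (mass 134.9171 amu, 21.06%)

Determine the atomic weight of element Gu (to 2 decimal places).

Ar = Σ fᵢ·mᵢ = 0.2833 × 131.9841 + 0.5061 × 133.9230 + 0.2106 × 134.9171
= 37.39110 + 67.77843 + 28.41354 = 133.58307 amu

133.58 amu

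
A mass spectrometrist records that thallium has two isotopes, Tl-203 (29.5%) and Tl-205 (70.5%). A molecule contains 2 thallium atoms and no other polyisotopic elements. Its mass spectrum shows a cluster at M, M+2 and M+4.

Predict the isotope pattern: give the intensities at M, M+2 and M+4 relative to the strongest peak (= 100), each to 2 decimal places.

17.51 : 83.69 : 100.00

The 2 Tl atoms are independent, so intensities follow the terms of (0.295 + 0.705)^2.
P(M) = 0.295^2 = 0.087025
P(M+2) = 2 × 0.295^1 × 0.705^1 = 0.415950
P(M+4) = 0.705^2 = 0.497025
The M+4 peak is largest (0.497025); scaling to 100 gives 17.51 : 83.69 : 100.00.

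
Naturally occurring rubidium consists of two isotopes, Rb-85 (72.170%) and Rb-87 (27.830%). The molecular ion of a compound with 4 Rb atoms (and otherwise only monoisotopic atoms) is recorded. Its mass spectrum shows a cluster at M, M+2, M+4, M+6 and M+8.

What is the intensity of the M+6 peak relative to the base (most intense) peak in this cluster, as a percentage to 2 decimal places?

14.87%

(0.72170 + 0.27830)^4 gives M 0.2713, M+2 0.4184, M+4 0.2420, M+6 0.0622, M+8 0.0060; the largest is M+2.
P(M+2) = C(4,1) × 0.72170^3 × 0.27830^1 = 4 × 0.37589809 × 0.2783 = 0.418450 (base)
P(M+6) = C(4,3) × 0.72170^1 × 0.27830^3 = 4 × 0.7217 × 0.02155458 = 0.062224
Relative intensity = 0.062224 / 0.418450 × 100 = 14.87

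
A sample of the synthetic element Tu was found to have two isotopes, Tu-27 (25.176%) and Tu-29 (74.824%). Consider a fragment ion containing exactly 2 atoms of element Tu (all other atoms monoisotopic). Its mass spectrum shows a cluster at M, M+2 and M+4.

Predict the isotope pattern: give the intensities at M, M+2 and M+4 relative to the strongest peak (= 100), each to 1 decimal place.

The 2 Tu atoms are independent, so intensities follow the terms of (0.25176 + 0.74824)^2.
P(M) = 0.25176^2 = 0.063383
P(M+2) = 2 × 0.25176^1 × 0.74824^1 = 0.376754
P(M+4) = 0.74824^2 = 0.559863
The M+4 peak is largest (0.559863); scaling to 100 gives 11.3 : 67.3 : 100.0.

11.3 : 67.3 : 100.0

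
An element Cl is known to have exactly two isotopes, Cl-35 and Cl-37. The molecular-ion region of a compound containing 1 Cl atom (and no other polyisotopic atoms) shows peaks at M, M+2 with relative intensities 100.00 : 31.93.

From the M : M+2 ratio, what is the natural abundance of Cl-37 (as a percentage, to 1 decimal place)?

24.2%

Let p = fractional abundance of Cl-35. I(M+2)/I(M) = [C(1,1)·p^0·(1−p)] / p^1 = 1·(1−p)/p = 31.93/100.00 = 0.3193
(1−p)/p = 0.3193/1 = 0.3193  ⇒  p = 1/(1 + 0.3193) = 0.7580
Cl-35: 75.8%, Cl-37: 24.2%.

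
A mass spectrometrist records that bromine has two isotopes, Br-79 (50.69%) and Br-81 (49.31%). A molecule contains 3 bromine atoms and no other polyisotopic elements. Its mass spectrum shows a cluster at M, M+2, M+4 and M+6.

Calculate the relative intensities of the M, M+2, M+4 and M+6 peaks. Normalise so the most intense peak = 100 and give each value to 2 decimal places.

The 3 Br atoms are independent, so intensities follow the terms of (0.5069 + 0.4931)^3.
P(M) = 0.5069^3 = 0.130247
P(M+2) = 3 × 0.5069^2 × 0.4931^1 = 0.380103
P(M+4) = 3 × 0.5069^1 × 0.4931^2 = 0.369755
P(M+6) = 0.4931^3 = 0.119896
The M+2 peak is largest (0.380103); scaling to 100 gives 34.27 : 100.00 : 97.28 : 31.54.

34.27 : 100.00 : 97.28 : 31.54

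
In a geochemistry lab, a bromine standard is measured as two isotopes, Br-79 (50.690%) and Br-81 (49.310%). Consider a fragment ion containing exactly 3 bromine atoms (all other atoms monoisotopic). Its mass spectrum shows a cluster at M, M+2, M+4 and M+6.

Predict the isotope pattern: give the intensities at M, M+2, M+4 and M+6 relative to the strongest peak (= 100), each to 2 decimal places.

34.27 : 100.00 : 97.28 : 31.54

Each Br atom is independently Br-79 (p = 0.50690) or Br-81 (q = 0.49310); the cluster is the binomial expansion (p + q)^3.
P(M) = 0.50690^3 = 0.130247
P(M+2) = 3 × 0.50690^2 × 0.49310^1 = 0.380103
P(M+4) = 3 × 0.50690^1 × 0.49310^2 = 0.369755
P(M+6) = 0.49310^3 = 0.119896
The M+2 peak is largest (0.380103); scaling to 100 gives 34.27 : 100.00 : 97.28 : 31.54.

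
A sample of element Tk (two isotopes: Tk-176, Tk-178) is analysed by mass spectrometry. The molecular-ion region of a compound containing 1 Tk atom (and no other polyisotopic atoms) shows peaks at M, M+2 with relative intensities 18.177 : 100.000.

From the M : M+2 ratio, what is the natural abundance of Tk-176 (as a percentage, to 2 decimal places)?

Write p for the Tk-176 fraction. I(M+2)/I(M) = [C(1,1)·p^0·(1−p)] / p^1 = 1·(1−p)/p = 100.000/18.177 = 5.5015
(1−p)/p = 5.5015/1 = 5.5015  ⇒  p = 1/(1 + 5.5015) = 0.1538
Tk-176: 15.38%, Tk-178: 84.62%.

15.38%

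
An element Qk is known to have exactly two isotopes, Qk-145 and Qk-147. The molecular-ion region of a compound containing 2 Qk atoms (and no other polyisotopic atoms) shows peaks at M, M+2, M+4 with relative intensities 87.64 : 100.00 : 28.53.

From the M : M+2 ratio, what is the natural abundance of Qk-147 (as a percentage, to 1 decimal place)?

Let p = fractional abundance of Qk-145. I(M+2)/I(M) = [C(2,1)·p^1·(1−p)] / p^2 = 2·(1−p)/p = 100.00/87.64 = 1.1410
(1−p)/p = 1.1410/2 = 0.5705  ⇒  p = 1/(1 + 0.5705) = 0.6367
Qk-145: 63.7%, Qk-147: 36.3%.

36.3%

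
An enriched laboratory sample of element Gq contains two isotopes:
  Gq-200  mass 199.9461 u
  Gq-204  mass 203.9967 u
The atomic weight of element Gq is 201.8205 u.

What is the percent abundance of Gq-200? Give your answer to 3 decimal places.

Writing the weighted mean with unknown fraction x of Gq-200:
199.9461·x + 203.9967·(1 − x) = 201.8205
(199.9461 − 203.9967)·x = 201.8205 − 203.9967
x = -2.1762 / -4.0506 = 0.53725 → 53.725% Gq-200, 46.275% Gq-204.

53.725%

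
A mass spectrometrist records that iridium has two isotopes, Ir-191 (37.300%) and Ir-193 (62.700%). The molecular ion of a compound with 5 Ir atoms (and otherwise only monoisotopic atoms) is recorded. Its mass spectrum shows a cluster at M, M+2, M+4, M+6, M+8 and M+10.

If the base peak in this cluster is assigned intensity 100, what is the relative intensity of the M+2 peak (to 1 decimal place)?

Binomial terms of (0.37300 + 0.62700)^5: M 0.0072, M+2 0.0607, M+4 0.2040, M+6 0.3429, M+8 0.2882, M+10 0.0969 → M+6 is the base peak.
P(M+6) = C(5,3) × 0.37300^2 × 0.62700^3 = 10 × 0.139129 × 0.24649188 = 0.342942 (base)
P(M+2) = C(5,1) × 0.37300^4 × 0.62700^1 = 5 × 0.01935688 × 0.6270 = 0.060684
Relative intensity = 0.060684 / 0.342942 × 100 = 17.7

17.7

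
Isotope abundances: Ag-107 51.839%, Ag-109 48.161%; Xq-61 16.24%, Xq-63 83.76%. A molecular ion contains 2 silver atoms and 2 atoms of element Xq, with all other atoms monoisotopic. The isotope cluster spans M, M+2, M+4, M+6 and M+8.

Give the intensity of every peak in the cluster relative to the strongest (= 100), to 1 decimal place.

Silver pattern (n=2): 0.26872819 : 0.49932362 : 0.23194819
Element Xq pattern (n=2): 0.02637376 : 0.27205248 : 0.70157376
Convolve the two distributions (both contribute in 2-u steps):
  M: 0.26872819×0.02637376 = 0.007087
  M+2: 0.26872819×0.27205248 + 0.49932362×0.02637376 = 0.086277
  M+4: 0.26872819×0.70157376 + 0.49932362×0.27205248 + 0.23194819×0.02637376 = 0.330492
  M+6: 0.49932362×0.70157376 + 0.23194819×0.27205248 = 0.413414
  M+8: 0.23194819×0.70157376 = 0.162729
Scale to base peak (0.413414) = 100: 1.7 : 20.9 : 79.9 : 100.0 : 39.4

1.7 : 20.9 : 79.9 : 100.0 : 39.4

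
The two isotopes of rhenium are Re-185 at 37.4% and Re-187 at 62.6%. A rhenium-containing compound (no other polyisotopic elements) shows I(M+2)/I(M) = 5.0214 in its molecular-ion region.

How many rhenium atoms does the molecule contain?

For n independent Re atoms, I(M+2)/I(M) = n · (abundance Re-187) / (abundance Re-185) = n · 0.626/0.374.
n = 5.0214 × 0.374/0.626 = 3.00 ≈ 3

3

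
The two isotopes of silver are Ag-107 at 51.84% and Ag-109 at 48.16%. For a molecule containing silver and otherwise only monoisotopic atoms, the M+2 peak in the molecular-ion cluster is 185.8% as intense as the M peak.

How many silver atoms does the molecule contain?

The M+2/M ratio from n Ag atoms is n · q/p = n · 0.4816/0.5184.
n = 1.858 × 0.5184/0.4816 = 2.00 ≈ 2

2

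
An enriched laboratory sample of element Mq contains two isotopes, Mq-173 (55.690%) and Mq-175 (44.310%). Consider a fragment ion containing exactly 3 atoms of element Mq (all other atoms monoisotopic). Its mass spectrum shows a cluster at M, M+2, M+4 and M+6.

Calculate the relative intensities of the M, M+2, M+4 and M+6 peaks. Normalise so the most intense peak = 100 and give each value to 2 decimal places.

41.89 : 100.00 : 79.57 : 21.10

Expanding (0.55690 + 0.44310)^3:
P(M) = 0.55690^3 = 0.172716
P(M+2) = 3 × 0.55690^2 × 0.44310^1 = 0.412266
P(M+4) = 3 × 0.55690^1 × 0.44310^2 = 0.328021
P(M+6) = 0.44310^3 = 0.086997
The M+2 peak is largest (0.412266); scaling to 100 gives 41.89 : 100.00 : 79.57 : 21.10.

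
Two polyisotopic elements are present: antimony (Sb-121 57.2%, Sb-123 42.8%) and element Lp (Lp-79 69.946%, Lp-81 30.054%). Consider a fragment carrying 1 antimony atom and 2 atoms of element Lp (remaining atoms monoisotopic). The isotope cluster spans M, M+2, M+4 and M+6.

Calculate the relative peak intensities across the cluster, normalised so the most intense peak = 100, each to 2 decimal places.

Antimony pattern (n=1): 0.5720 : 0.4280
Element Lp pattern (n=2): 0.48924429 : 0.42043142 : 0.09032429
Convolve the two distributions (both contribute in 2-u steps):
  M: 0.5720×0.48924429 = 0.279848
  M+2: 0.5720×0.42043142 + 0.4280×0.48924429 = 0.449883
  M+4: 0.5720×0.09032429 + 0.4280×0.42043142 = 0.231610
  M+6: 0.4280×0.09032429 = 0.038659
Scale to base peak (0.449883) = 100: 62.20 : 100.00 : 51.48 : 8.59

62.20 : 100.00 : 51.48 : 8.59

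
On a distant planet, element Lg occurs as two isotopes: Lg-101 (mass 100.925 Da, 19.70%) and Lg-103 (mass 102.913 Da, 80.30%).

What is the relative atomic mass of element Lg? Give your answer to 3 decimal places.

The abundance-weighted mean is 0.1970 × 100.925 + 0.8030 × 102.913
= 19.8822 + 82.6391 = 102.5213 Da

102.521 Da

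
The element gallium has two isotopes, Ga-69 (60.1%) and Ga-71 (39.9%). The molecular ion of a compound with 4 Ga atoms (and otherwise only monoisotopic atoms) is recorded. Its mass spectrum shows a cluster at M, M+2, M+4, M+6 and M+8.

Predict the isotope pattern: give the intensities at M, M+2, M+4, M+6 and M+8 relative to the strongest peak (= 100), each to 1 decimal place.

37.7 : 100.0 : 99.6 : 44.1 : 7.3

The 4 Ga atoms are independent, so intensities follow the terms of (0.601 + 0.399)^4.
P(M) = 0.601^4 = 0.130466
P(M+2) = 4 × 0.601^3 × 0.399^1 = 0.346463
P(M+4) = 6 × 0.601^2 × 0.399^2 = 0.345021
P(M+6) = 4 × 0.601^1 × 0.399^3 = 0.152705
P(M+8) = 0.399^4 = 0.025345
The M+2 peak is largest (0.346463); scaling to 100 gives 37.7 : 100.0 : 99.6 : 44.1 : 7.3.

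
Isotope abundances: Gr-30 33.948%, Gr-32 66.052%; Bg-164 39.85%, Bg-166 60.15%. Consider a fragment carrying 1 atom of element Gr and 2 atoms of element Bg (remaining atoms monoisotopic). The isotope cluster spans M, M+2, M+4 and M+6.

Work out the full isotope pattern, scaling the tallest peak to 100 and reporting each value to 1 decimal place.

Element Gr pattern (n=1): 0.33948 : 0.66052
Element Bg pattern (n=2): 0.15880225 : 0.4793955 : 0.36180225
Convolve the two distributions (both contribute in 2-u steps):
  M: 0.33948×0.15880225 = 0.053910
  M+2: 0.33948×0.4793955 + 0.66052×0.15880225 = 0.267637
  M+4: 0.33948×0.36180225 + 0.66052×0.4793955 = 0.439475
  M+6: 0.66052×0.36180225 = 0.238978
Scale to base peak (0.439475) = 100: 12.3 : 60.9 : 100.0 : 54.4

12.3 : 60.9 : 100.0 : 54.4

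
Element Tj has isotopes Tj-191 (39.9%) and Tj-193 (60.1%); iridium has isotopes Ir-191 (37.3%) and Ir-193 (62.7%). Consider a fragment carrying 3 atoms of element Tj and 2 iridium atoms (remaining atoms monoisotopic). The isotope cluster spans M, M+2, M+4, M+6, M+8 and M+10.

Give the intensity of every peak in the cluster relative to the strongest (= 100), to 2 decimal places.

2.56 : 20.17 : 63.54 : 100.00 : 78.64 : 24.72

Element Tj pattern (n=3): 0.0635212 : 0.2870394 : 0.4323576 : 0.2170818
Iridium pattern (n=2): 0.139129 : 0.467742 : 0.393129
Convolve the two distributions (both contribute in 2-u steps):
  M: 0.0635212×0.139129 = 0.008838
  M+2: 0.0635212×0.467742 + 0.2870394×0.139129 = 0.069647
  M+4: 0.0635212×0.393129 + 0.2870394×0.467742 + 0.4323576×0.139129 = 0.219386
  M+6: 0.2870394×0.393129 + 0.4323576×0.467742 + 0.2170818×0.139129 = 0.345278
  M+8: 0.4323576×0.393129 + 0.2170818×0.467742 = 0.271511
  M+10: 0.2170818×0.393129 = 0.085341
Scale to base peak (0.345278) = 100: 2.56 : 20.17 : 63.54 : 100.00 : 78.64 : 24.72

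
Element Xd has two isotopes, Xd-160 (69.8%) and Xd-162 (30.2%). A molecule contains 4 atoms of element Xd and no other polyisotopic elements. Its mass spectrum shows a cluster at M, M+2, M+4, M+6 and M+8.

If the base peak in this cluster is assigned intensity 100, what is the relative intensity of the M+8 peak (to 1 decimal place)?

2.0

Binomial terms of (0.698 + 0.302)^4: M 0.2374, M+2 0.4108, M+4 0.2666, M+6 0.0769, M+8 0.0083 → M+2 is the base peak.
P(M+2) = C(4,1) × 0.698^3 × 0.302^1 = 4 × 0.34006839 × 0.3020 = 0.410803 (base)
P(M+8) = C(4,4) × 0.698^0 × 0.302^4 = 1 × 1.0000 × 0.00831817 = 0.008318
Relative intensity = 0.008318 / 0.410803 × 100 = 2.0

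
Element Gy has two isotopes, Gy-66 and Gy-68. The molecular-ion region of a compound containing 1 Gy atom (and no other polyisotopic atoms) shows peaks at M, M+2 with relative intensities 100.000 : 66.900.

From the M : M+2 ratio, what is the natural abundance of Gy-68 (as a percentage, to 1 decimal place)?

If p is the fraction of Gy that is Gy-66, then I(M+2)/I(M) = [C(1,1)·p^0·(1−p)] / p^1 = 1·(1−p)/p = 66.900/100.000 = 0.6690
(1−p)/p = 0.6690/1 = 0.6690  ⇒  p = 1/(1 + 0.6690) = 0.5992
Gy-66: 59.9%, Gy-68: 40.1%.

40.1%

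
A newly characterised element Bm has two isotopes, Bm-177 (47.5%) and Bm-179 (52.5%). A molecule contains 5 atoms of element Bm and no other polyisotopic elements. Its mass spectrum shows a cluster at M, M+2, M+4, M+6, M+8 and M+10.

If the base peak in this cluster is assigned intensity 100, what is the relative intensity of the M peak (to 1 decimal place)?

Binomial terms of (0.475 + 0.525)^5: M 0.0242, M+2 0.1336, M+4 0.2954, M+6 0.3265, M+8 0.1804, M+10 0.0399 → M+6 is the base peak.
P(M+6) = C(5,3) × 0.475^2 × 0.525^3 = 10 × 0.225625 × 0.14470313 = 0.326486 (base)
P(M) = C(5,0) × 0.475^5 × 0.525^0 = 1 × 0.02418065 × 1.0000 = 0.024181
Relative intensity = 0.024181 / 0.326486 × 100 = 7.4

7.4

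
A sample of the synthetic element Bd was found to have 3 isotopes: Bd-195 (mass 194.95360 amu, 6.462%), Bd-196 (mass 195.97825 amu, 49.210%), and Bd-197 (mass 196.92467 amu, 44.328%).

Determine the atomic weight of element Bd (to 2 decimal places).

196.33 amu

Average mass = Σ (abundance × isotope mass) = 0.06462 × 194.95360 + 0.49210 × 195.97825 + 0.44328 × 196.92467
= 12.597902 + 96.440897 + 87.292768 = 196.331567 amu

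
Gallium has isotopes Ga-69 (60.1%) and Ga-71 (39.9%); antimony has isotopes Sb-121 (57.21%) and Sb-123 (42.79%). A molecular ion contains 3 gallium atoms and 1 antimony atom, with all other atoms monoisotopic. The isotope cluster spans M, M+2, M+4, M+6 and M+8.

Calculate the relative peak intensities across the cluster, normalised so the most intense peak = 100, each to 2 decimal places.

Gallium pattern (n=3): 0.2170818 : 0.4323576 : 0.2870394 : 0.0635212
Antimony pattern (n=1): 0.5721 : 0.4279
Convolve the two distributions (both contribute in 2-u steps):
  M: 0.2170818×0.5721 = 0.124192
  M+2: 0.2170818×0.4279 + 0.4323576×0.5721 = 0.340241
  M+4: 0.4323576×0.4279 + 0.2870394×0.5721 = 0.349221
  M+6: 0.2870394×0.4279 + 0.0635212×0.5721 = 0.159165
  M+8: 0.0635212×0.4279 = 0.027181
Scale to base peak (0.349221) = 100: 35.56 : 97.43 : 100.00 : 45.58 : 7.78

35.56 : 97.43 : 100.00 : 45.58 : 7.78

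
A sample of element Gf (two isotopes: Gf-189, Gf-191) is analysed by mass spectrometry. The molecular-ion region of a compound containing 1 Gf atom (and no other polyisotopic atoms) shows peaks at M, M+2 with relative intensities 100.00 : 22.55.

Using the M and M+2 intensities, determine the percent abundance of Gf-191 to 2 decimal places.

18.40%

Write p for the Gf-189 fraction. I(M+2)/I(M) = [C(1,1)·p^0·(1−p)] / p^1 = 1·(1−p)/p = 22.55/100.00 = 0.2255
(1−p)/p = 0.2255/1 = 0.2255  ⇒  p = 1/(1 + 0.2255) = 0.8160
Gf-189: 81.60%, Gf-191: 18.40%.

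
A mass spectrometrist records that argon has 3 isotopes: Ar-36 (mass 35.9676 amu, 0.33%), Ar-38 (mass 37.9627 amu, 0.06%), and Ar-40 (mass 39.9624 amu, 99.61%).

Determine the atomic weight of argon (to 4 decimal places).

39.9480 amu

Weight each isotope mass by its fractional abundance: 0.0033 × 35.9676 + 0.0006 × 37.9627 + 0.9961 × 39.9624
= 0.11869 + 0.02278 + 39.80655 = 39.94802 amu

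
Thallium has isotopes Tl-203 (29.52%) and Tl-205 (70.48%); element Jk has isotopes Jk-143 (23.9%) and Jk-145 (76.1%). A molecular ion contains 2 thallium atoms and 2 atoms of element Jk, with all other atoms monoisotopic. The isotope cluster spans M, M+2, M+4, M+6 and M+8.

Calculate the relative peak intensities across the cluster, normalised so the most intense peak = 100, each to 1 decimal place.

1.2 : 13.2 : 54.6 : 100.0 : 68.2

Thallium pattern (n=2): 0.08714304 : 0.41611392 : 0.49674304
Element Jk pattern (n=2): 0.057121 : 0.363758 : 0.579121
Convolve the two distributions (both contribute in 2-u steps):
  M: 0.08714304×0.057121 = 0.004978
  M+2: 0.08714304×0.363758 + 0.41611392×0.057121 = 0.055468
  M+4: 0.08714304×0.579121 + 0.41611392×0.363758 + 0.49674304×0.057121 = 0.230206
  M+6: 0.41611392×0.579121 + 0.49674304×0.363758 = 0.421675
  M+8: 0.49674304×0.579121 = 0.287674
Scale to base peak (0.421675) = 100: 1.2 : 13.2 : 54.6 : 100.0 : 68.2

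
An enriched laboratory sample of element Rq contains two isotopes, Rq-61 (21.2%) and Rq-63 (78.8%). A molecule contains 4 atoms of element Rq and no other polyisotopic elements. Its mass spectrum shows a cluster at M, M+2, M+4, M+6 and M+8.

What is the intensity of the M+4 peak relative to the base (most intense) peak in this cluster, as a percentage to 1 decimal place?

Binomial terms of (0.212 + 0.788)^4: M 0.0020, M+2 0.0300, M+4 0.1674, M+6 0.4149, M+8 0.3856 → M+6 is the base peak.
P(M+6) = C(4,3) × 0.212^1 × 0.788^3 = 4 × 0.2120 × 0.48930387 = 0.414930 (base)
P(M+4) = C(4,2) × 0.212^2 × 0.788^2 = 6 × 0.044944 × 0.620944 = 0.167446
Relative intensity = 0.167446 / 0.414930 × 100 = 40.4

40.4%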